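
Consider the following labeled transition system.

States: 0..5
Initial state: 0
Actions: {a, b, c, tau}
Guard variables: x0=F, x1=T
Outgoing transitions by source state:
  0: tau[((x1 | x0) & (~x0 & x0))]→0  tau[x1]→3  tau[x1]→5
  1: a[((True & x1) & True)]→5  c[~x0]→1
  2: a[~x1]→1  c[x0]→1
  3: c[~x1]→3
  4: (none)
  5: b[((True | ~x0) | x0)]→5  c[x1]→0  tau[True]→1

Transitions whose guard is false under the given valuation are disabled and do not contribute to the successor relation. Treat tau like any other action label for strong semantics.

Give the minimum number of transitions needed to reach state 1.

Answer: 2

Trace:
Breadth-first toward 1:
  depth 0: {0}
  depth 1: {3,5}
  depth 2: {1}
1 enters at depth 2; path tau·tau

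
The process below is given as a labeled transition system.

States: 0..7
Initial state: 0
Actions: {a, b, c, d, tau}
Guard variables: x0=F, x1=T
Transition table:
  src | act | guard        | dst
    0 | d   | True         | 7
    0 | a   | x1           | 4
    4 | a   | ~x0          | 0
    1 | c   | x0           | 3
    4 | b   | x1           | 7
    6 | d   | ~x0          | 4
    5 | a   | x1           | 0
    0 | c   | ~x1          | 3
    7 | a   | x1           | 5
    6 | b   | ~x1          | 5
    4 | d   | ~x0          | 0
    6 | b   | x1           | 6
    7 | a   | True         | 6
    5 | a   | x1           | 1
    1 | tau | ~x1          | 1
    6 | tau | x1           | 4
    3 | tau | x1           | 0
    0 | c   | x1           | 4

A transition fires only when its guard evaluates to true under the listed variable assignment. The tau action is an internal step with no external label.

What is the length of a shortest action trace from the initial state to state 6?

Answer: 2

Analysis:
Breadth-first toward 6:
  depth 0: {0}
  depth 1: {4,7}
  depth 2: {5,6}
6 enters at depth 2; path d·a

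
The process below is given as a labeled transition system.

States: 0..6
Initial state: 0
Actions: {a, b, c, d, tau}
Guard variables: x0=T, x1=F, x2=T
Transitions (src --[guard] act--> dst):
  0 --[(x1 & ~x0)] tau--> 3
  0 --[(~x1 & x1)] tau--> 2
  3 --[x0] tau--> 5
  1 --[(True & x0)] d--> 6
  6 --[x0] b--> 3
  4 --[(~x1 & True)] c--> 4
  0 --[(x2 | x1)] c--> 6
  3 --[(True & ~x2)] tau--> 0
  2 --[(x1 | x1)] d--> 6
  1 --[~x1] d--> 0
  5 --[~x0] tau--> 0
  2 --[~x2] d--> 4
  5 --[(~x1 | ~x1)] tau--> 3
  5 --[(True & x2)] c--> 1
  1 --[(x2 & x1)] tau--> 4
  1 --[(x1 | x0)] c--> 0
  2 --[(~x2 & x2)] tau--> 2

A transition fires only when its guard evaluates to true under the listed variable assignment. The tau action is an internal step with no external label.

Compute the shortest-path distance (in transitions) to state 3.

Answer: 2

Working:
Breadth-first toward 3:
  L0 = {0}
  L1 = {6}
  L2 = {3}
3 enters at depth 2; path c·b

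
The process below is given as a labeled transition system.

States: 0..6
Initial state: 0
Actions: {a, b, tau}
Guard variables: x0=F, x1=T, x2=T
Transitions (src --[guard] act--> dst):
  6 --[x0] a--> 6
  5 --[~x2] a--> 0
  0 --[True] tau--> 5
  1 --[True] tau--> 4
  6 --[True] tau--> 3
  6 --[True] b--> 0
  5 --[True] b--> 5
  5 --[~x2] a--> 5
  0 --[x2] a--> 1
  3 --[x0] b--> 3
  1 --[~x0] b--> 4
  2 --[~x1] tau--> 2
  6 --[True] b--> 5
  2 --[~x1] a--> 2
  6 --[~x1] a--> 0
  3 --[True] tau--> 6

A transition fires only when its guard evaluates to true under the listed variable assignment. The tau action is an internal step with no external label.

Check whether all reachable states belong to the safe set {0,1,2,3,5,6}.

Inv-set: {0,1,2,3,5,6}
Reachable = {0,1,4,5}
  0: ok
  1: ok
  4: VIOLATES
  5: ok
witness against invariant: a·tau → 4

Answer: INVARIANT VIOLATED at state 4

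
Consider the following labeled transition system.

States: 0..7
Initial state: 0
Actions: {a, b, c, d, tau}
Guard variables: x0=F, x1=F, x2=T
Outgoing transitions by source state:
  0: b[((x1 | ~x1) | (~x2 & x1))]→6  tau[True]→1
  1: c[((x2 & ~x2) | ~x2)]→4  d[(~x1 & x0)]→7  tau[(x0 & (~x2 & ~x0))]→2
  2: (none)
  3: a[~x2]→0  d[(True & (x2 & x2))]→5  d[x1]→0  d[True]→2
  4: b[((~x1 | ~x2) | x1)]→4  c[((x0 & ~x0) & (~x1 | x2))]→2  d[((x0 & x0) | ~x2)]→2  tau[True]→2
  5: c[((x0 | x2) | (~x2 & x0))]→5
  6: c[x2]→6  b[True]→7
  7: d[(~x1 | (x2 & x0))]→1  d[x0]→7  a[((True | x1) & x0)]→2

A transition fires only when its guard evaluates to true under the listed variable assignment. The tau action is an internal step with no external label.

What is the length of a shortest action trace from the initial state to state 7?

Answer: 2

Trace:
Layered search for 7:
  L0 = {0}
  L1 = {1,6}
  L2 = {7}
7 enters at depth 2; path b·b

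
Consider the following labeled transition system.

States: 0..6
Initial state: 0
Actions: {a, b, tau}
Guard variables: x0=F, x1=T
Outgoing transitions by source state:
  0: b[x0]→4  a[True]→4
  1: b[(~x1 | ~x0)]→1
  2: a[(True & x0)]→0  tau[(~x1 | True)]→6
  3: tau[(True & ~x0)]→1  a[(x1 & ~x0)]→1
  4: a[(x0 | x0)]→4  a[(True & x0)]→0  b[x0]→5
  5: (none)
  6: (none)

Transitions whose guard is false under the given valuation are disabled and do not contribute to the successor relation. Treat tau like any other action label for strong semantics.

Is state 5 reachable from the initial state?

5 transition(s) survive guard evaluation.
depth 0: {0}
depth 1: {4}  total {0,4}
Reach set: {0,4}

Answer: UNREACHABLE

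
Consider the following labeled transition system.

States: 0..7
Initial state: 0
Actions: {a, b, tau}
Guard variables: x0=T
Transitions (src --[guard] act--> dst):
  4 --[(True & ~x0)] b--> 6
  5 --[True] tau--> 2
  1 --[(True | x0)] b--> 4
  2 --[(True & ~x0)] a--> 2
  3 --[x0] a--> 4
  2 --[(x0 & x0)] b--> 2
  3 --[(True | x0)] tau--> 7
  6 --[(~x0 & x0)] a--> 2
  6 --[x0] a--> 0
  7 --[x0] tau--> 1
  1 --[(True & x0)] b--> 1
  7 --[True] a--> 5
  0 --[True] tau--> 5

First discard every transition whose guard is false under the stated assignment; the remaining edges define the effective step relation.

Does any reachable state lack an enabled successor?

Answer: DEADLOCK-FREE

Working:
Reach set: {0,2,5}
  0: tau→5  [1 exit(s)]
  2: b→2  [1 exit(s)]
  5: tau→2  [1 exit(s)]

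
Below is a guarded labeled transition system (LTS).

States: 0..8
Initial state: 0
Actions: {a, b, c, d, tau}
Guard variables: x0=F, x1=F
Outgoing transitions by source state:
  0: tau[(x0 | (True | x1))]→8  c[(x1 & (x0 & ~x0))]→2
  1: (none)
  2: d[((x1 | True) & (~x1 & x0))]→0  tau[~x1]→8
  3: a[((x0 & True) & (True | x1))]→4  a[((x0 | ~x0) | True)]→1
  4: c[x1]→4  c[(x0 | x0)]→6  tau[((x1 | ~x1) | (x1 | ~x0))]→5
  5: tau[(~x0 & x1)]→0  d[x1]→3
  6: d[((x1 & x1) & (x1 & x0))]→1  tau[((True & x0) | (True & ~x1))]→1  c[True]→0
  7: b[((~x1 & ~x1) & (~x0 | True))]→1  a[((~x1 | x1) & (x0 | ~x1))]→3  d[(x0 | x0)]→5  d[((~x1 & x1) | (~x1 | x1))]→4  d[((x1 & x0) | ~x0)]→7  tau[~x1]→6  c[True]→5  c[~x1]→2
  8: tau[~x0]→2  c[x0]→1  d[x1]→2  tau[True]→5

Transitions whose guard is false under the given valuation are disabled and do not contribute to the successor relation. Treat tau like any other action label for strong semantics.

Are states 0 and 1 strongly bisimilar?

Compute ~ classes (split until stable):
  P[0] = {{0,1,2,3,4,5,6,7,8}}
  P[1] = {{0,2,4,8},{1,5},{3},{6},{7}}
  P[2] = {{0,2},{1,5},{3},{4},{6},{7},{8}}
stable after 3 split(s): 7 block(s)
[0]={0,2}  [1]={1,5}

Answer: NOT BISIMILAR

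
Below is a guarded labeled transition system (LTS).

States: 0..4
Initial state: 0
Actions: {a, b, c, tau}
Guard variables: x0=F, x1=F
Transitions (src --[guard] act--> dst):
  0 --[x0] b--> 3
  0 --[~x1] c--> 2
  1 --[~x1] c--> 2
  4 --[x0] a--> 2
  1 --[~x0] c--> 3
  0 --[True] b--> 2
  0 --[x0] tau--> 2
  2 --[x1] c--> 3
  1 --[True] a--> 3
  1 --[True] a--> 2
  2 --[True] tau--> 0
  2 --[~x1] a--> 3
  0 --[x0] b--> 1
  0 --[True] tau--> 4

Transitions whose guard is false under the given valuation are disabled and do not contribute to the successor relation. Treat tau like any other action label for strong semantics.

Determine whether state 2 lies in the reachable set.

After dropping false guards: 9 live edges.
L0 = {0}
L1 = {2,4}  cumulative {0,2,4}
L2 = {3}  cumulative {0,2,3,4}
Reach set: {0,2,3,4}
Path to 2: c

Answer: REACHABLE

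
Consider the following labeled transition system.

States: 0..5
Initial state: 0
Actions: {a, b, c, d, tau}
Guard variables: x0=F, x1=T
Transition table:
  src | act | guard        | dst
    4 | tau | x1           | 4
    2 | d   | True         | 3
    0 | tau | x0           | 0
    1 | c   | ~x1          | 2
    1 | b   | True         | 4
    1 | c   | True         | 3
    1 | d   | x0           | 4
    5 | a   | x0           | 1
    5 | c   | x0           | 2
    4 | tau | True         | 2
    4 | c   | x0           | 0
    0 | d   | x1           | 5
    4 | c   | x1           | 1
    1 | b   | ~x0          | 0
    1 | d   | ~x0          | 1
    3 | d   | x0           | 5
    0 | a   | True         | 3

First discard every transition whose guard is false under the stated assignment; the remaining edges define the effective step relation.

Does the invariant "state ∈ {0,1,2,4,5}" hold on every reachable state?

Safe = {0,1,2,4,5}
R = {0,3,5}
  0: ✓
  3: VIOLATES
  5: ✓
reach 3 via a — violates

Answer: INVARIANT VIOLATED at state 3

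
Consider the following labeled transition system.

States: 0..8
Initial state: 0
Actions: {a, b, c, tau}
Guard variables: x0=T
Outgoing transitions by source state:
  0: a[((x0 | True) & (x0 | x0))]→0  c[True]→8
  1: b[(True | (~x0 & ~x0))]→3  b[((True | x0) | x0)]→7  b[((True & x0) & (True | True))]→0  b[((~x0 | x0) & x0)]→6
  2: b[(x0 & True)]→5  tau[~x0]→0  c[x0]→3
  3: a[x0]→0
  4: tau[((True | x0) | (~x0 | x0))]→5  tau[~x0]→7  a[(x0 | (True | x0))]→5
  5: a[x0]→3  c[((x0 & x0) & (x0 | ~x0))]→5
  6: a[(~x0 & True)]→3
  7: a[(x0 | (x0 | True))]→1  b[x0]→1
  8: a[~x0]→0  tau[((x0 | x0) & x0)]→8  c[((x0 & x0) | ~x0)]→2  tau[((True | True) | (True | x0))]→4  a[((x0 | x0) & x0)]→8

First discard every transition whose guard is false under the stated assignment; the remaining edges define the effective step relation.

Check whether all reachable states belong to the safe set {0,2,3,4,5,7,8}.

Allowed set {0,2,3,4,5,7,8}
Reach set: {0,2,3,4,5,8}
  0: ✓
  2: ✓
  3: ✓
  4: ✓
  5: ✓
  8: ✓

Answer: INVARIANT HOLDS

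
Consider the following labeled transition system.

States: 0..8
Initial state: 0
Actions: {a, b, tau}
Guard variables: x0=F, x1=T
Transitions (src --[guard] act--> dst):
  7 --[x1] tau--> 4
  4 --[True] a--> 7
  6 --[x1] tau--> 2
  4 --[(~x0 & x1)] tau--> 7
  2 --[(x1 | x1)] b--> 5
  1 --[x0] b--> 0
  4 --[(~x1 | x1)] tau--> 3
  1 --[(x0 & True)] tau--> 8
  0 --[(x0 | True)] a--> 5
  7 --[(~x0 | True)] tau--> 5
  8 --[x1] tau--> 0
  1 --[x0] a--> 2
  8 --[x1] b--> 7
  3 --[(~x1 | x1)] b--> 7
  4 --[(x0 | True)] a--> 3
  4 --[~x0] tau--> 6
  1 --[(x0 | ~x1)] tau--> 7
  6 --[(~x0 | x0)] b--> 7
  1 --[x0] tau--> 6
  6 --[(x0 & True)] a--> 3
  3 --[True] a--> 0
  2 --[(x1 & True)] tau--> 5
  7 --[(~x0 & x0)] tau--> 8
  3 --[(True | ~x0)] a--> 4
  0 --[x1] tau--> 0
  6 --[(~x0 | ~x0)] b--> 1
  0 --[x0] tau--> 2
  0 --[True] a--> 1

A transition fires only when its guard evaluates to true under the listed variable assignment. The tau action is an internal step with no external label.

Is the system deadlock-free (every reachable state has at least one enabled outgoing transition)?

Reachable = {0,1,5}
  0: a→1  a→5  tau→0  [3 out]
  1: ∅  [STUCK]
  5: ∅  [STUCK]
trace reaching 1: a

Answer: DEADLOCK at state 1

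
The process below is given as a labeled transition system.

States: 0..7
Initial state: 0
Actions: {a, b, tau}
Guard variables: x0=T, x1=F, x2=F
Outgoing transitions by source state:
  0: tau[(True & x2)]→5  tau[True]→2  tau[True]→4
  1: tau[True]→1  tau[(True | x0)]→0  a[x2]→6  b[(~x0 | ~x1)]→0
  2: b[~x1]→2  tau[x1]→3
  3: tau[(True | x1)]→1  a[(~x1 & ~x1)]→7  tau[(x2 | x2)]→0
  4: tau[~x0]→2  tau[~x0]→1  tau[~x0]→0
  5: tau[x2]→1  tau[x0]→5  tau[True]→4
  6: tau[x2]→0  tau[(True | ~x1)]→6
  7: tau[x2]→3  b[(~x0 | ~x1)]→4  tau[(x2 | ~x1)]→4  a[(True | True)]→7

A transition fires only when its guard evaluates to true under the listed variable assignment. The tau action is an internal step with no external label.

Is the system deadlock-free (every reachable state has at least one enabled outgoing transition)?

Reachable = {0,2,4}
  0: tau→2  tau→4  [deg 2]
  2: b→2  [deg 1]
  4: ∅  [no exit]
witness 4: tau

Answer: DEADLOCK at state 4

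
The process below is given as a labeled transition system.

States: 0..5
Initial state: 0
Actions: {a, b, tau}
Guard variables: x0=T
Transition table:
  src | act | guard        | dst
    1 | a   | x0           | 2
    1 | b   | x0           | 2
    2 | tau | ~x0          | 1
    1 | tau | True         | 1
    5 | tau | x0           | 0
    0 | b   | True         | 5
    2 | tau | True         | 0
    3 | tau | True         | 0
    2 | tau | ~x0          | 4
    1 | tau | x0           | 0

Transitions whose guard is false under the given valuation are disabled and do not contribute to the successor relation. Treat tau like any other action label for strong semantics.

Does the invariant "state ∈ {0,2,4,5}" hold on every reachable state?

Answer: INVARIANT HOLDS

Working:
Safe = {0,2,4,5}
R = {0,5}
  0: ok
  5: ok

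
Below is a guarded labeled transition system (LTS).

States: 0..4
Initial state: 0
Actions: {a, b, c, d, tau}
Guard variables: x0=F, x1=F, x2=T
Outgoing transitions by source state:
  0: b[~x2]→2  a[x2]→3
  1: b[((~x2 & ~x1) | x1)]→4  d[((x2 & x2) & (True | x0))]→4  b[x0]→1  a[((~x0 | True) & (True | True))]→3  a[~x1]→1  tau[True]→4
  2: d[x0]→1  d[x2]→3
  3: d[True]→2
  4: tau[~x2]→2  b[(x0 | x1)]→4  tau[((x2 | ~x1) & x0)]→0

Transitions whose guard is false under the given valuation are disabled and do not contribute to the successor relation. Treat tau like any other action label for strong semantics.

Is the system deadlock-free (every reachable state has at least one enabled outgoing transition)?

Answer: DEADLOCK-FREE

Analysis:
R = {0,2,3}
  0: a→3  [1 out]
  2: d→3  [1 out]
  3: d→2  [1 out]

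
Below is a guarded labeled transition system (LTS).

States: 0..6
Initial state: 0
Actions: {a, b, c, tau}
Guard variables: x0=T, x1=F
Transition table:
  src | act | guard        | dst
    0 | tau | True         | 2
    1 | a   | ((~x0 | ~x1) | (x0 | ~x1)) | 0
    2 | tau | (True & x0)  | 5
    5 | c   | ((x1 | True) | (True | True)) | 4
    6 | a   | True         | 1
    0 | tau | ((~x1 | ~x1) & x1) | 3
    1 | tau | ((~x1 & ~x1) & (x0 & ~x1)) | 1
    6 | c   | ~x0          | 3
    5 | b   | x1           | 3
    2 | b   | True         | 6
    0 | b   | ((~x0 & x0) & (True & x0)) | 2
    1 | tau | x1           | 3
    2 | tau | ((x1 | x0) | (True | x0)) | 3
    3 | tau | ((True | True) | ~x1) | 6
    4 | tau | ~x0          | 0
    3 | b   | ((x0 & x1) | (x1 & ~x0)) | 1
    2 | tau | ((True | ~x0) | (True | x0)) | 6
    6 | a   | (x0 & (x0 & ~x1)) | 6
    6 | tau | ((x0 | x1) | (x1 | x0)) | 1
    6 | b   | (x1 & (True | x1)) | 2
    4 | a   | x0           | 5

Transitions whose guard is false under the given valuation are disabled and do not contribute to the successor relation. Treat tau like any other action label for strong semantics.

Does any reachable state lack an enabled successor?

Answer: DEADLOCK-FREE

Working:
R = {0,1,2,3,4,5,6}
  0: tau→2  [1 exit(s)]
  1: a→0  tau→1  [2 exit(s)]
  2: b→6  tau→3  tau→5  tau→6  [4 exit(s)]
  3: tau→6  [1 exit(s)]
  4: a→5  [1 exit(s)]
  5: c→4  [1 exit(s)]
  6: a→1  a→6  tau→1  [3 exit(s)]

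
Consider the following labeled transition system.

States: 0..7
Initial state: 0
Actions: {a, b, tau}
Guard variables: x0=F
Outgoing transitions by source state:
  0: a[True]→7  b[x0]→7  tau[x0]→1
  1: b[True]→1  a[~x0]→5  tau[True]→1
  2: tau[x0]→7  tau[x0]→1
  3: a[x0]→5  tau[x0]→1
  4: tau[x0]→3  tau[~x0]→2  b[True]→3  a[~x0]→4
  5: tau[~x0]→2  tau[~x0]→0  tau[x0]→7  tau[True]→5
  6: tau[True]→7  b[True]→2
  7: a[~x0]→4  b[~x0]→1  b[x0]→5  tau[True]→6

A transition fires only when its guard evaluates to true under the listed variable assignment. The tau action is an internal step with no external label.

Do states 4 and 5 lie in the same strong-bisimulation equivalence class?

Refine partition for ~:
  π0 = {{0,1,2,3,4,5,6,7}}
  π1 = {{0},{1,4,7},{2,3},{5},{6}}
  π2 = {{0},{1},{2,3},{4},{5},{6},{7}}
stable after 3 split(s): 7 block(s)
class of 4: {4}; class of 5: {5}

Answer: NOT BISIMILAR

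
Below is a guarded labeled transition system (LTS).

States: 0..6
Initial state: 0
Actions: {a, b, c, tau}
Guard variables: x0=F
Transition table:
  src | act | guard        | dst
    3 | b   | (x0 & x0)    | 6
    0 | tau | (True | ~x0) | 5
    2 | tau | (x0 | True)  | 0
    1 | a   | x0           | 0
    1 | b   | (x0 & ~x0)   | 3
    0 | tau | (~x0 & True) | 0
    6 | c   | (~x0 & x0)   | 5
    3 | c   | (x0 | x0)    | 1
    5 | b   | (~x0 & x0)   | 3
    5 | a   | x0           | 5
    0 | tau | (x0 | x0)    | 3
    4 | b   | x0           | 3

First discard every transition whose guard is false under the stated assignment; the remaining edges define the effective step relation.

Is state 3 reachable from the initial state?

Answer: UNREACHABLE

Working:
Guard filter leaves 3 enabled edge(s).
Layer 0: {0}
Layer 1: {5}  cumulative {0,5}
Reachable = {0,5}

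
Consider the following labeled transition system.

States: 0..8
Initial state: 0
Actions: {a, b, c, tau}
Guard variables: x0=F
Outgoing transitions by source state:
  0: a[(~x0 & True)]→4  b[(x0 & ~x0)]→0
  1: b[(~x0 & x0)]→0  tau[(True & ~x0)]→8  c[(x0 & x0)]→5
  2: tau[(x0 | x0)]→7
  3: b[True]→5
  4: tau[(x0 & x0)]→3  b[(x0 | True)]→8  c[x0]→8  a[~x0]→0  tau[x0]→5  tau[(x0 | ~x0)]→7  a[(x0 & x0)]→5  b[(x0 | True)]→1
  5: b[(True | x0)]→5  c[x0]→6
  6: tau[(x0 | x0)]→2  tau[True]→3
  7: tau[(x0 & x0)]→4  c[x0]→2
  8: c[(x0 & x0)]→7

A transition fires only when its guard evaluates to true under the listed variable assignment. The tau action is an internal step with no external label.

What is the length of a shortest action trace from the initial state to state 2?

Answer: UNREACHABLE

Analysis:
Layered search for 2:
  depth 0: {0}
  depth 1: {4}
  depth 2: {1,7,8}
2 never appears.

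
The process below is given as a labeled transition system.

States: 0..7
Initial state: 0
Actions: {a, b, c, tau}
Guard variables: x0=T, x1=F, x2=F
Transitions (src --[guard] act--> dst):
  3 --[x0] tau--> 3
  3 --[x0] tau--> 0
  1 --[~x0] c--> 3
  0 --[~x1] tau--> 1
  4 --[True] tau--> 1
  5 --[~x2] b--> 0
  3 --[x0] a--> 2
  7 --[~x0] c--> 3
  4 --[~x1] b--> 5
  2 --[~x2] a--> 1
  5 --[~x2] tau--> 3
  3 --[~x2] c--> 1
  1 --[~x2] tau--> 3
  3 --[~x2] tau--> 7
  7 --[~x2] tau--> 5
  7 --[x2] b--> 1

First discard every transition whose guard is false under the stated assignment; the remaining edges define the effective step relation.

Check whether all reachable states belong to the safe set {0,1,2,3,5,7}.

Inv-set: {0,1,2,3,5,7}
Reach set: {0,1,2,3,5,7}
  0: ok
  1: ok
  2: ok
  3: ok
  5: ok
  7: ok

Answer: INVARIANT HOLDS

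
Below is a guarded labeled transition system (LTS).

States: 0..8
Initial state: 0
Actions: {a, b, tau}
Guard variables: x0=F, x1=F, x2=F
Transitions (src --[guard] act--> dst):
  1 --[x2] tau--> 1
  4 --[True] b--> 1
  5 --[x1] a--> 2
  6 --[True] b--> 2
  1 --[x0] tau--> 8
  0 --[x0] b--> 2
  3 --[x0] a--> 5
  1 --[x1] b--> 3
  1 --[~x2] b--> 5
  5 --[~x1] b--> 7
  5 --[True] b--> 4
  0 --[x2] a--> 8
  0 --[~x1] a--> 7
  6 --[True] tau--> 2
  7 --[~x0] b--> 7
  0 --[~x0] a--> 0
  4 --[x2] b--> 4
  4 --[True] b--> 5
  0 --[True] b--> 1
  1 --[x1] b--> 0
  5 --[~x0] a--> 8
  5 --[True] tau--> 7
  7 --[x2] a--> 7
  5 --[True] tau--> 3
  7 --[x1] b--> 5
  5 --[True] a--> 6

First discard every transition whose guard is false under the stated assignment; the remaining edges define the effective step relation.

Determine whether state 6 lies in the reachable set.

Guard filter leaves 15 enabled edge(s).
L0 = {0}
L1 = {1,7}  total {0,1,7}
L2 = {5}  total {0,1,5,7}
L3 = {3,4,6,8}  total {0,1,3,4,5,6,7,8}
L4 = {2}  total {0,1,2,3,4,5,6,7,8}
Reachable = {0,1,2,3,4,5,6,7,8}
Path to 6: b·b·a

Answer: REACHABLE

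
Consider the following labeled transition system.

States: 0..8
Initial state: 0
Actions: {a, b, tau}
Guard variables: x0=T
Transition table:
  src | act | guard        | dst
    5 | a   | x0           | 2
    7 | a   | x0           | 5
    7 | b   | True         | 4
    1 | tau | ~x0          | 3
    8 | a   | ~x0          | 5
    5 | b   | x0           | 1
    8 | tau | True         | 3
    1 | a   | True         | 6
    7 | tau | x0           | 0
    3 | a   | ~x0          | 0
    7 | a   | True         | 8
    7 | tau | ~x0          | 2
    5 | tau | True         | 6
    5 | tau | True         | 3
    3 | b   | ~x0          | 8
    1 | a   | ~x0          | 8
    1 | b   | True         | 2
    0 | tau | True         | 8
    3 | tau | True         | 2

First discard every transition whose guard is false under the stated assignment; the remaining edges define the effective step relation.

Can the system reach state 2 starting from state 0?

Guard filter leaves 13 enabled edge(s).
L0 = {0}
L1 = {8}  cumulative {0,8}
L2 = {3}  cumulative {0,3,8}
L3 = {2}  cumulative {0,2,3,8}
Reach set: {0,2,3,8}
Path to 2: tau·tau·tau

Answer: REACHABLE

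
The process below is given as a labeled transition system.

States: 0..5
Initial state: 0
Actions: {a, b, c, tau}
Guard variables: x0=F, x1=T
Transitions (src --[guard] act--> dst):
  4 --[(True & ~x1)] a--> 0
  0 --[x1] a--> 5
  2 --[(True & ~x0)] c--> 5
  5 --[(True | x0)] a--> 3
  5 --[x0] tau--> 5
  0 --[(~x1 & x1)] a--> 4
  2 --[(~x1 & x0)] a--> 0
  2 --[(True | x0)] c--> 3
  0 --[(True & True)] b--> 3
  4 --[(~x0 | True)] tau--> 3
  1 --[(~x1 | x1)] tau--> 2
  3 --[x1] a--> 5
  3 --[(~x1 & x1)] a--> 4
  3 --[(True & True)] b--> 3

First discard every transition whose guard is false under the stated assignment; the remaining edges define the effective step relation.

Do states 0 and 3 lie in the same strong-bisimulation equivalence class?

Answer: BISIMILAR

Working:
Refine partition for ~:
  π0 = {{0,1,2,3,4,5}}
  π1 = {{0,3},{1,4},{2},{5}}
  π2 = {{0,3},{1},{2},{4},{5}}
stable after 3 split(s): 5 block(s)
[0]={0,3}  [3]={0,3}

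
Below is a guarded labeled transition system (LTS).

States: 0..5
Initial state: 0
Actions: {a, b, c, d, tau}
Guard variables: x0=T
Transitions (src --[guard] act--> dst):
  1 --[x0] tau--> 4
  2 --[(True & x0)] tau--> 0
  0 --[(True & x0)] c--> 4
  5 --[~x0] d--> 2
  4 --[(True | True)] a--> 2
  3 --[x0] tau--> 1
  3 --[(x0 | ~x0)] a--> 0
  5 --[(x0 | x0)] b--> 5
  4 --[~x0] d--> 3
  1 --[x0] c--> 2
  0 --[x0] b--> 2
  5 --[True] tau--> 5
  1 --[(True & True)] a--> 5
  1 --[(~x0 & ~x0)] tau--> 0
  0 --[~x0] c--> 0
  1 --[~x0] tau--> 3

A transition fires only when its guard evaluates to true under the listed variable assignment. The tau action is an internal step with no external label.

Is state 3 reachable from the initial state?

11 transition(s) survive guard evaluation.
depth 0: {0}
depth 1: {2,4}  now seen {0,2,4}
Reach set: {0,2,4}

Answer: UNREACHABLE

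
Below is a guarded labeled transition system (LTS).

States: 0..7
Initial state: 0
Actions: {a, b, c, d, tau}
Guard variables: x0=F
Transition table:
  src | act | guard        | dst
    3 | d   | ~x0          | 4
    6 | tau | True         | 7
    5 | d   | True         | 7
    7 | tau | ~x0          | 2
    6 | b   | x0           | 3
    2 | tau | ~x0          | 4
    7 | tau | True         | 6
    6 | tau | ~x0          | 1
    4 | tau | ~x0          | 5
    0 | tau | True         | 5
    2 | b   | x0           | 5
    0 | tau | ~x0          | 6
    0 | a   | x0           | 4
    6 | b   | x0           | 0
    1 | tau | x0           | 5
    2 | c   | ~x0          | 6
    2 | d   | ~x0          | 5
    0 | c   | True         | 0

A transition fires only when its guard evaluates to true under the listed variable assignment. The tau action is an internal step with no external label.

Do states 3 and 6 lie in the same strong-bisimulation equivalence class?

Bisimulation quotient by refinement:
  round 0: {{0,1,2,3,4,5,6,7}}
  round 1: {{0},{1},{2},{3,5},{4,6,7}}
  round 2: {{0},{1},{2},{3,5},{4},{6},{7}}
  round 3: {{0},{1},{2},{3},{4},{5},{6},{7}}
8 equivalence class(es) (converged in 4)
[3]={3}  [6]={6}

Answer: NOT BISIMILAR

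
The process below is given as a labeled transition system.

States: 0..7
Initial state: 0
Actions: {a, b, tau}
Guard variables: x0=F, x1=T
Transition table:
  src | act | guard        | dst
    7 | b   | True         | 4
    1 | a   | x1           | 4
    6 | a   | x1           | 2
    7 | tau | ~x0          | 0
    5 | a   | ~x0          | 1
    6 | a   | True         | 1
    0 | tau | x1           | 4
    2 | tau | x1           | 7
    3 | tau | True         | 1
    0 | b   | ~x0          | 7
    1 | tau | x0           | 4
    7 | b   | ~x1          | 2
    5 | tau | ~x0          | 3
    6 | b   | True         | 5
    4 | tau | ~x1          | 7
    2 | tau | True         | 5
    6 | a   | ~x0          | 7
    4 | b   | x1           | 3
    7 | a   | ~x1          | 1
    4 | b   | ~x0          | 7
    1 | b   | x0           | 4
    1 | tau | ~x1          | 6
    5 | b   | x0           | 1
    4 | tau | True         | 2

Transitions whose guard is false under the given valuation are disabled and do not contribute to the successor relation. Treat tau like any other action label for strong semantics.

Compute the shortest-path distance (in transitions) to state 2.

Layered search for 2:
  Layer 0: {0}
  Layer 1: {4,7}
  Layer 2: {2,3}
first hit 2 at d=2 via tau·tau

Answer: 2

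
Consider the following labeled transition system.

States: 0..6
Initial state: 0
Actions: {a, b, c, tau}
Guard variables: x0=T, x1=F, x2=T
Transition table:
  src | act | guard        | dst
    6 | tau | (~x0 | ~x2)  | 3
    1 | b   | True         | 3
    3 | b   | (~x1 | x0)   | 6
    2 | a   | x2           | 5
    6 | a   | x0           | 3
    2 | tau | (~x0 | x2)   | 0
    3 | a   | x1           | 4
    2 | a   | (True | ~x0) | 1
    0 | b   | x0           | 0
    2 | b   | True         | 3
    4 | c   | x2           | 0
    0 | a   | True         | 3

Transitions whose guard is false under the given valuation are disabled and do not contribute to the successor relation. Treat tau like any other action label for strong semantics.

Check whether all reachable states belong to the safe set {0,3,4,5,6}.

Answer: INVARIANT HOLDS

Working:
Allowed set {0,3,4,5,6}
Reachable = {0,3,6}
  0: ✓
  3: ✓
  6: ✓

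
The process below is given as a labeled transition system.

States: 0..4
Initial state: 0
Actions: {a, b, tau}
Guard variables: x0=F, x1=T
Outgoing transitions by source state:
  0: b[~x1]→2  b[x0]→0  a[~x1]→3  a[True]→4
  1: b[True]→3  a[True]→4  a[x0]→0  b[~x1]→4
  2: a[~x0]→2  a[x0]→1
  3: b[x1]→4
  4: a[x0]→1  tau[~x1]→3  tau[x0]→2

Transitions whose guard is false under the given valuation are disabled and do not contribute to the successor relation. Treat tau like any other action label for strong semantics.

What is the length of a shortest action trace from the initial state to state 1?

Answer: UNREACHABLE

Analysis:
Layered search for 1:
  L0 = {0}
  L1 = {4}
1 never appears.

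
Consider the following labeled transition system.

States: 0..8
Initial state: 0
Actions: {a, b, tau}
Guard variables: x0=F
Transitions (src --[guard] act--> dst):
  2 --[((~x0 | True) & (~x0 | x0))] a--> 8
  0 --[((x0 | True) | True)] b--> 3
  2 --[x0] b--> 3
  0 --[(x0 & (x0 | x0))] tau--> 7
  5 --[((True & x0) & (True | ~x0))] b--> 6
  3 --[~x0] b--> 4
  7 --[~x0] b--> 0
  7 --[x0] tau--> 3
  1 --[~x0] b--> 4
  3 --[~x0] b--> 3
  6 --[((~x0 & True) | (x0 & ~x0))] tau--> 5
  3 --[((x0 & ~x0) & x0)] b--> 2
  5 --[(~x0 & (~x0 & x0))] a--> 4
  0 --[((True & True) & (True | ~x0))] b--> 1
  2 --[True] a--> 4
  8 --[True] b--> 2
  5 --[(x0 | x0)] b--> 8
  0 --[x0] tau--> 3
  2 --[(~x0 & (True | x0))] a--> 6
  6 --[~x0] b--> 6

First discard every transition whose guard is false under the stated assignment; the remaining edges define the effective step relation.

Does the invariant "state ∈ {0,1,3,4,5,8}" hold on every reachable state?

Allowed set {0,1,3,4,5,8}
R = {0,1,3,4}
  0: ✓
  1: ✓
  3: ✓
  4: ✓

Answer: INVARIANT HOLDS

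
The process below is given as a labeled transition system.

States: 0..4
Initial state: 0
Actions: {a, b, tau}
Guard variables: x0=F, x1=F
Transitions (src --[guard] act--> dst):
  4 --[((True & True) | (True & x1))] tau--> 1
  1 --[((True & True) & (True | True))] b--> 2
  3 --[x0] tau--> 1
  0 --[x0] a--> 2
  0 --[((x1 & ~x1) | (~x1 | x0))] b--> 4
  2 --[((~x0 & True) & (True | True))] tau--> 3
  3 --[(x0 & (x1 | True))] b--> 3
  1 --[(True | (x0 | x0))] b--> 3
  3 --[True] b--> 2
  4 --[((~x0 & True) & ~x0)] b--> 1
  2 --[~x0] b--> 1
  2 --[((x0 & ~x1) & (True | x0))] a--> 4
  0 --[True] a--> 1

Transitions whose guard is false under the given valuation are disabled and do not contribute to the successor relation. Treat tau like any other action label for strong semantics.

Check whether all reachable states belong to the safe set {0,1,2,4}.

Allowed set {0,1,2,4}
Reachable = {0,1,2,3,4}
  0: ok
  1: ok
  2: ok
  3: ✗ unsafe
  4: ok
reach 3 via a·b — violates

Answer: INVARIANT VIOLATED at state 3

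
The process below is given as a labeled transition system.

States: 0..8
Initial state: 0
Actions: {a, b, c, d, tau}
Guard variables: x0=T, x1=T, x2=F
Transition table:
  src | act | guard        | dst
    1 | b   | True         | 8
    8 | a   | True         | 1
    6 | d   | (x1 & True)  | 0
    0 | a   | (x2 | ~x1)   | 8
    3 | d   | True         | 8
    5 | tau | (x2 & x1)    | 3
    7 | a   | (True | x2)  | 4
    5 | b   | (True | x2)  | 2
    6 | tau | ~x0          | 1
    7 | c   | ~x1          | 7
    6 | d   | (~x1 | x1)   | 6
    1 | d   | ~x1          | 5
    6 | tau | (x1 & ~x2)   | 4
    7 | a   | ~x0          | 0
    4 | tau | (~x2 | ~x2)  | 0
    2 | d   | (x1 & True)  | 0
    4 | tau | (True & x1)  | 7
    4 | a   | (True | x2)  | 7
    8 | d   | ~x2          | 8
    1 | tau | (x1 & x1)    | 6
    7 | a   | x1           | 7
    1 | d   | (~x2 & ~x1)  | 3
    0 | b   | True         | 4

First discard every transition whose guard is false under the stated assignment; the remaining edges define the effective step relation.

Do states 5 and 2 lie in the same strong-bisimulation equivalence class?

Compute ~ classes (split until stable):
  P[0] = {{0,1,2,3,4,5,6,7,8}}
  P[1] = {{0,5},{1},{2,3},{4},{6},{7},{8}}
  P[2] = {{0},{1},{2},{3},{4},{5},{6},{7},{8}}
Fixed point at round 3; 9 class(es).
[5]={5}  [2]={2}

Answer: NOT BISIMILAR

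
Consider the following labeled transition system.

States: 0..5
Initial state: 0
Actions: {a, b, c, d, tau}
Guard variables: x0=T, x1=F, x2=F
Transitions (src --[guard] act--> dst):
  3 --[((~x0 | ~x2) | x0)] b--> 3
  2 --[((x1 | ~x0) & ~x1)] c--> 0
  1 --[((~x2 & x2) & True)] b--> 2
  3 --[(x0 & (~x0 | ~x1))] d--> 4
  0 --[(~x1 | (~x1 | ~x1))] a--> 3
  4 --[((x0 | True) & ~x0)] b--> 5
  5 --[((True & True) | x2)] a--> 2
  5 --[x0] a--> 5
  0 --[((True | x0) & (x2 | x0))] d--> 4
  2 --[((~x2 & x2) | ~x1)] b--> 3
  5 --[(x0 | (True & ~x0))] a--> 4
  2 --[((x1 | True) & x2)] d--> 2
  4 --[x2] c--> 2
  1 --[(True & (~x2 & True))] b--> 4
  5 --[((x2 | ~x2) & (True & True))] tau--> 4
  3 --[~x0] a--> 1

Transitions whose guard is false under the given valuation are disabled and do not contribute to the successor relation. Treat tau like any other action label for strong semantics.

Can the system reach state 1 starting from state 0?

Guard filter leaves 10 enabled edge(s).
Layer 0: {0}
Layer 1: {3,4}  now seen {0,3,4}
R = {0,3,4}

Answer: UNREACHABLE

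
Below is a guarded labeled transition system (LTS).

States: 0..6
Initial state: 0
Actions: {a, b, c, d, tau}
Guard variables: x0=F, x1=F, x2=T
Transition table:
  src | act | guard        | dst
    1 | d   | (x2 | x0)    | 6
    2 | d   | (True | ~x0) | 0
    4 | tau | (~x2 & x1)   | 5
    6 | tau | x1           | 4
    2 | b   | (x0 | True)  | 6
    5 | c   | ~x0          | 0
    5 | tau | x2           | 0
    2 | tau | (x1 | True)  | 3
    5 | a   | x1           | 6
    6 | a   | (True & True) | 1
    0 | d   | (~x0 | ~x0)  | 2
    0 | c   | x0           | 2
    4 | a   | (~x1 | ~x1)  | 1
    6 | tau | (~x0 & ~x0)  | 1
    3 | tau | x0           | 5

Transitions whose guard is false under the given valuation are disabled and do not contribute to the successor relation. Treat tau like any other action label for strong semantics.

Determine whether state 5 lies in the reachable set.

Answer: UNREACHABLE

Trace:
10 transition(s) survive guard evaluation.
Layer 0: {0}
Layer 1: {2}  total {0,2}
Layer 2: {3,6}  total {0,2,3,6}
Layer 3: {1}  total {0,1,2,3,6}
R = {0,1,2,3,6}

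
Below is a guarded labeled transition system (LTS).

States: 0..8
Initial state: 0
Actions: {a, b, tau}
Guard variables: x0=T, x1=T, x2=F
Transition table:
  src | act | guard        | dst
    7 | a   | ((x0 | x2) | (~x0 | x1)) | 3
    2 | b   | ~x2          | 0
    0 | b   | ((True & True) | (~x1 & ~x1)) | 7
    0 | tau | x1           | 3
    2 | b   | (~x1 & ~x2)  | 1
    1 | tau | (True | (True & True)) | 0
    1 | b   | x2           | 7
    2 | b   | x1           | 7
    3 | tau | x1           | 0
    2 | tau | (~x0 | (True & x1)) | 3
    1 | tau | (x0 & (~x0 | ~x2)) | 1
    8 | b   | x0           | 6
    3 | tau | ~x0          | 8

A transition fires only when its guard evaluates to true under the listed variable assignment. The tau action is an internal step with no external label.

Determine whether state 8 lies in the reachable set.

Guard filter leaves 10 enabled edge(s).
L0 = {0}
L1 = {3,7}  cumulative {0,3,7}
Reach set: {0,3,7}

Answer: UNREACHABLE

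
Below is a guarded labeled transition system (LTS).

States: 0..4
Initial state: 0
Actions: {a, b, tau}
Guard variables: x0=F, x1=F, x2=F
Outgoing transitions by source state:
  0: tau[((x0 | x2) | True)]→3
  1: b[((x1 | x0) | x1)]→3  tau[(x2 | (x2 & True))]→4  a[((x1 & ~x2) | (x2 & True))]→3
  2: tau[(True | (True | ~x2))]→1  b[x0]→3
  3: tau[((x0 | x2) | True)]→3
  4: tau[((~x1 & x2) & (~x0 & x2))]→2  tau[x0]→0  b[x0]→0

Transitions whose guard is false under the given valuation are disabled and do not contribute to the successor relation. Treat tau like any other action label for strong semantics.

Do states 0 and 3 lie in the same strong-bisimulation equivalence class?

Answer: BISIMILAR

Trace:
Compute ~ classes (split until stable):
  π0 = {{0,1,2,3,4}}
  π1 = {{0,2,3},{1,4}}
  π2 = {{0,3},{1,4},{2}}
Fixed point at round 3; 3 class(es).
[0]={0,3}  [3]={0,3}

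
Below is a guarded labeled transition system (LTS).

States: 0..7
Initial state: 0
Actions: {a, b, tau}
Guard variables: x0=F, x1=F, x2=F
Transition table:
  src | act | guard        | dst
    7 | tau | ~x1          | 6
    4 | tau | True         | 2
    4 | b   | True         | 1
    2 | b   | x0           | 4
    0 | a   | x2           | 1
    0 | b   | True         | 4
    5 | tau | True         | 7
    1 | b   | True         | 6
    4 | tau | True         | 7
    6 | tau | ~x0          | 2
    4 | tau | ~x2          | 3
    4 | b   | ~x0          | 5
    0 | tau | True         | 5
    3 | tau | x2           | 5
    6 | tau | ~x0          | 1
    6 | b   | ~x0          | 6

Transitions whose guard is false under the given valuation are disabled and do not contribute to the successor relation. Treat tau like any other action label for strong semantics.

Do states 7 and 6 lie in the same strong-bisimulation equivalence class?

Answer: NOT BISIMILAR

Trace:
Bisimulation quotient by refinement:
  round 0: {{0,1,2,3,4,5,6,7}}
  round 1: {{0,4,6},{1},{2,3},{5,7}}
  round 2: {{0},{1},{2,3},{4},{5},{6},{7}}
stable after 3 split(s): 7 block(s)
[7]={7}  [6]={6}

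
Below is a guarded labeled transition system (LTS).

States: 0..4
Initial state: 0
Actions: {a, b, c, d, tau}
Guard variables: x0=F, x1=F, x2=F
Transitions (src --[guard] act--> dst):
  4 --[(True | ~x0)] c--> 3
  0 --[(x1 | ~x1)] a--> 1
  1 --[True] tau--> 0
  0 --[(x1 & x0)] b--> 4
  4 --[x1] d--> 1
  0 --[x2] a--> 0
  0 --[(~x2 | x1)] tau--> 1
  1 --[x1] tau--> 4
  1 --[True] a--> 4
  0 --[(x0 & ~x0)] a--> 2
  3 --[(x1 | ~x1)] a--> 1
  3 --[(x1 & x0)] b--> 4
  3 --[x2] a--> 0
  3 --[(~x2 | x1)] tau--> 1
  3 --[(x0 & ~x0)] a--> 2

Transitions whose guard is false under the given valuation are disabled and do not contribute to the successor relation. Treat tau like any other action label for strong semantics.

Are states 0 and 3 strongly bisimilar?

Bisimulation quotient by refinement:
  P[0] = {{0,1,2,3,4}}
  P[1] = {{0,1,3},{2},{4}}
  P[2] = {{0,3},{1},{2},{4}}
4 equivalence class(es) (converged in 3)
class of 0: {0,3}; class of 3: {0,3}

Answer: BISIMILAR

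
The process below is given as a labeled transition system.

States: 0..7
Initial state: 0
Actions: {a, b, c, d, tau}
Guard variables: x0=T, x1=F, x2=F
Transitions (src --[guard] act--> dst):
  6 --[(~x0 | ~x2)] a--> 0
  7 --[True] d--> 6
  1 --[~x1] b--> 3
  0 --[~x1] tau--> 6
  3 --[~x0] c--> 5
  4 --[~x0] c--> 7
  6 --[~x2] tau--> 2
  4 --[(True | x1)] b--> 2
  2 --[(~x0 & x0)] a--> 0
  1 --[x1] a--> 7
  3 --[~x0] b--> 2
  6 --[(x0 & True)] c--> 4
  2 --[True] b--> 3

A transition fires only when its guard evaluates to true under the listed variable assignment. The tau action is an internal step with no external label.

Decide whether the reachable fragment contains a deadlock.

Answer: DEADLOCK at state 3

Working:
R = {0,2,3,4,6}
  0: tau→6  [1 out]
  2: b→3  [1 out]
  3: ∅  [deadlock]
  4: b→2  [1 out]
  6: a→0  c→4  tau→2  [3 out]
trace reaching 3: tau·tau·b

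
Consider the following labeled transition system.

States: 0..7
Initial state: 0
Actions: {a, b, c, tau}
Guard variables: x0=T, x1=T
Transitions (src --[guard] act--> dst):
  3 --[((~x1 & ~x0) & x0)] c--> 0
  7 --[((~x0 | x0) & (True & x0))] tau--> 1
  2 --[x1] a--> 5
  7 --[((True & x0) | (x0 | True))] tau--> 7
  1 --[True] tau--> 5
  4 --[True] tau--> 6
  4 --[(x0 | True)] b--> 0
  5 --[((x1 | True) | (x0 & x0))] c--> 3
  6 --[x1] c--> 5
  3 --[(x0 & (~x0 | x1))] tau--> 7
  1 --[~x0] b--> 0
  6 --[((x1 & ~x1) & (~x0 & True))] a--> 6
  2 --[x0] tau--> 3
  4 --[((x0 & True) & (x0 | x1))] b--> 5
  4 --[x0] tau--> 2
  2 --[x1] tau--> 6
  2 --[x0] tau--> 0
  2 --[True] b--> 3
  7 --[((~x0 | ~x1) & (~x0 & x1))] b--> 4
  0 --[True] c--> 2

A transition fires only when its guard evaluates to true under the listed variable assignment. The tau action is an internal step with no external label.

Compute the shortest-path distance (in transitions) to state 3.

Breadth-first toward 3:
  Layer 0: {0}
  Layer 1: {2}
  Layer 2: {3,5,6}
first hit 3 at d=2 via c·b

Answer: 2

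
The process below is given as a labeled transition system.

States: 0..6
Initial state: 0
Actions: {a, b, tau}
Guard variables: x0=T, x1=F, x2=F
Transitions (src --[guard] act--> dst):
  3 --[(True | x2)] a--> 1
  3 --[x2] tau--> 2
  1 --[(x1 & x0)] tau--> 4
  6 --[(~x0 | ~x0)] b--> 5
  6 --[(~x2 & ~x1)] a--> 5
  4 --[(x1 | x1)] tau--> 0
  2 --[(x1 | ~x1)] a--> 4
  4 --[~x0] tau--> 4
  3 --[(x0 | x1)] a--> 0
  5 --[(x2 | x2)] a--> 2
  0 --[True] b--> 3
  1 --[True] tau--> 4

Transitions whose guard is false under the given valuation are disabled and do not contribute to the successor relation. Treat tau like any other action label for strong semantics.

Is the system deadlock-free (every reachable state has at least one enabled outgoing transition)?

Reach set: {0,1,3,4}
  0: b→3  [deg 1]
  1: tau→4  [deg 1]
  3: a→0  a→1  [deg 2]
  4: ∅  [STUCK]
Path to 4: b·a·tau

Answer: DEADLOCK at state 4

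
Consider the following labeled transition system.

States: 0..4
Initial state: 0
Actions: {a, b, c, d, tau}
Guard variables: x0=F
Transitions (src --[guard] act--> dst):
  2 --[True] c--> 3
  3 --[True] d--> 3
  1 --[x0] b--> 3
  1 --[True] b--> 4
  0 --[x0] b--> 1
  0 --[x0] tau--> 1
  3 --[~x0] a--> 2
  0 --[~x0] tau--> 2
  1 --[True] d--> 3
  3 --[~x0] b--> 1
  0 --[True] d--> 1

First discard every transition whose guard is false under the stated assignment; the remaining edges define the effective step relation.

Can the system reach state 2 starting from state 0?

After dropping false guards: 8 live edges.
L0 = {0}
L1 = {1,2}  cumulative {0,1,2}
L2 = {3,4}  cumulative {0,1,2,3,4}
R = {0,1,2,3,4}
witness 2: tau

Answer: REACHABLE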